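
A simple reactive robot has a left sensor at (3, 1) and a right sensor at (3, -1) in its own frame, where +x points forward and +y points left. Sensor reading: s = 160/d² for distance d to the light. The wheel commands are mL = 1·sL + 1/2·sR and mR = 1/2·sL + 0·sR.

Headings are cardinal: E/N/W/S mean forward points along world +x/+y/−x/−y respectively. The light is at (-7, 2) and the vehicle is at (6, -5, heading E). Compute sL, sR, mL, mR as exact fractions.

left sensor world pos  = (9, -4); dL² = 292
right sensor world pos = (9, -6); dR² = 320
sL = 160/292 = 40/73
sR = 160/320 = 1/2
mL = 1·sL + 1/2·sR = 233/292
mR = 1/2·sL + 0·sR = 20/73

40/73 1/2 233/292 20/73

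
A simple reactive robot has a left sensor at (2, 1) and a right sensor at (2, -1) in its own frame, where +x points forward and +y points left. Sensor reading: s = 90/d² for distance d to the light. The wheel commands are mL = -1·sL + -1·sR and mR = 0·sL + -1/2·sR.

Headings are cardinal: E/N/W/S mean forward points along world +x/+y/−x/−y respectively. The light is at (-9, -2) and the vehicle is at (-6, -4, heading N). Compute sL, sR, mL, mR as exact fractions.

45/2 45/8 -225/8 -45/16

left sensor world pos  = (-7, -2); dL² = 4
right sensor world pos = (-5, -2); dR² = 16
sL = 90/4 = 45/2
sR = 90/16 = 45/8
mL = -1·sL + -1·sR = -225/8
mR = 0·sL + -1/2·sR = -45/16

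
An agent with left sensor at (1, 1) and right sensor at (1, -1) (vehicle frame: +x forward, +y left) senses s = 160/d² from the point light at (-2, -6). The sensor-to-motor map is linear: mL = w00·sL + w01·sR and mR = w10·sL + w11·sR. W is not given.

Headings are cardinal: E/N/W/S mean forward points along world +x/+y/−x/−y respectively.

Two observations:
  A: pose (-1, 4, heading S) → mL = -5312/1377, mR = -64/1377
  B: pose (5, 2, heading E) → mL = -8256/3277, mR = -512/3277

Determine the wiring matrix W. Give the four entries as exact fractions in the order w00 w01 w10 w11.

-1 -1 1/2 -1/2

obs A: pose=(-1,4,S) → sL=32/17, sR=160/81, mL=-5312/1377, mR=-64/1377
obs B: pose=(5,2,E) → sL=32/29, sR=160/113, mL=-8256/3277, mR=-512/3277
sensor matrix S = [[32/17, 160/81], [32/29, 160/113]]; det S = 2191360/4512429
solve [mL_A; mL_B] = S·[w00; w01] and [mR_A; mR_B] = S·[w10; w11]:
  w00 = -1, w01 = -1, w10 = 1/2, w11 = -1/2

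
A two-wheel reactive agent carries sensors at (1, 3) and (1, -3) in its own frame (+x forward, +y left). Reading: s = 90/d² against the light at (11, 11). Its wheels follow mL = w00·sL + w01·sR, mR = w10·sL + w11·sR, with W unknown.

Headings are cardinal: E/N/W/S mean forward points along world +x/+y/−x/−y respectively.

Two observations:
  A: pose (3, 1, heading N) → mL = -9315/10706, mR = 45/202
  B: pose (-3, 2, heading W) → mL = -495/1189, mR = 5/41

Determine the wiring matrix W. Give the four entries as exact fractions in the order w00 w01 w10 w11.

obs A: pose=(3,1,N) → sL=45/101, sR=45/53, mL=-9315/10706, mR=45/202
obs B: pose=(-3,2,W) → sL=10/41, sR=10/29, mL=-495/1189, mR=5/41
sensor matrix S = [[45/101, 45/53], [10/41, 10/29]]; det S = -340200/6364717
solve [mL_A; mL_B] = S·[w00; w01] and [mR_A; mR_B] = S·[w10; w11]:
  w00 = -1, w01 = -1/2, w10 = 1/2, w11 = 0

-1 -1/2 1/2 0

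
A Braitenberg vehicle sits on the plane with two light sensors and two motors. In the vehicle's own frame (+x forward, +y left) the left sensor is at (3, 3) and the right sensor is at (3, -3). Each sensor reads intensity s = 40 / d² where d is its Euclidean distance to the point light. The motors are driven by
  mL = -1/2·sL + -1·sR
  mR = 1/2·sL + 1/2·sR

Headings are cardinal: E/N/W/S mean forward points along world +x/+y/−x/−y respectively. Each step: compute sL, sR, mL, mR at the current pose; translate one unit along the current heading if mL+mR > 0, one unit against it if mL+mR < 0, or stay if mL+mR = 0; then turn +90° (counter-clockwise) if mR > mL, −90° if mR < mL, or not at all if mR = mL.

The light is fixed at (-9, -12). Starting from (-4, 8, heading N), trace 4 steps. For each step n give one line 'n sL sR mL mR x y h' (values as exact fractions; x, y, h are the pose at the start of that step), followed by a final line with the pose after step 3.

n=0: pose=(-4,8,N); sL=40/533, sR=40/593; mL=-33180/316069, mR=22520/316069; mL+mR=-20/593 → advance -1; mR−mL=55700/316069 → turn +1·90°
n=1: pose=(-4,7,W); sL=2/13, sR=5/61; mL=-126/793, mR=187/1586; mL+mR=-5/122 → advance -1; mR−mL=439/1586 → turn +1·90°
n=2: pose=(-3,7,S); sL=40/337, sR=8/53; mL=-3756/17861, mR=2408/17861; mL+mR=-4/53 → advance -1; mR−mL=6164/17861 → turn +1·90°
n=3: pose=(-3,8,E); sL=4/61, sR=4/37; mL=-318/2257, mR=196/2257; mL+mR=-2/37 → advance -1; mR−mL=514/2257 → turn +1·90°

0 40/533 40/593 -33180/316069 22520/316069 -4 8 N
1 2/13 5/61 -126/793 187/1586 -4 7 W
2 40/337 8/53 -3756/17861 2408/17861 -3 7 S
3 4/61 4/37 -318/2257 196/2257 -3 8 E
final -4 8 N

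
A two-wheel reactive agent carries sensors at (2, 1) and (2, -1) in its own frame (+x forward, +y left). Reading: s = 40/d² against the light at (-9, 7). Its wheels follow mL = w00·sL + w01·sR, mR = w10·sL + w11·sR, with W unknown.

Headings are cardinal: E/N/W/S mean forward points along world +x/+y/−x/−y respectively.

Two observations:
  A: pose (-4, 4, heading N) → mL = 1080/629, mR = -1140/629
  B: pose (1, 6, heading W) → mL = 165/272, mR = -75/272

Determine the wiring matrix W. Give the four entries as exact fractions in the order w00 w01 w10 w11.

obs A: pose=(-4,4,N) → sL=40/17, sR=40/37, mL=1080/629, mR=-1140/629
obs B: pose=(1,6,W) → sL=10/17, sR=5/8, mL=165/272, mR=-75/272
sensor matrix S = [[40/17, 40/37], [10/17, 5/8]]; det S = 525/629
solve [mL_A; mL_B] = S·[w00; w01] and [mR_A; mR_B] = S·[w10; w11]:
  w00 = 1/2, w01 = 1/2, w10 = -1, w11 = 1/2

1/2 1/2 -1 1/2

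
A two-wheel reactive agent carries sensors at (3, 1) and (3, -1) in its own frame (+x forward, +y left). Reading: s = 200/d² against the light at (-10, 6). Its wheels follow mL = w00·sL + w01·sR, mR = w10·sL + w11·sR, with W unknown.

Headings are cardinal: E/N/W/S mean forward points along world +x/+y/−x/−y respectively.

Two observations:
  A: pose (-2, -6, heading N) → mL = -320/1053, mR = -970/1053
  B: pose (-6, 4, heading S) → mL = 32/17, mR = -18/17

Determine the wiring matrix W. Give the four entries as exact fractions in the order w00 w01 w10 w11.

-1 1 -1 1/2

obs A: pose=(-2,-6,N) → sL=20/13, sR=100/81, mL=-320/1053, mR=-970/1053
obs B: pose=(-6,4,S) → sL=4, sR=100/17, mL=32/17, mR=-18/17
sensor matrix S = [[20/13, 100/81], [4, 100/17]]; det S = 73600/17901
solve [mL_A; mL_B] = S·[w00; w01] and [mR_A; mR_B] = S·[w10; w11]:
  w00 = -1, w01 = 1, w10 = -1, w11 = 1/2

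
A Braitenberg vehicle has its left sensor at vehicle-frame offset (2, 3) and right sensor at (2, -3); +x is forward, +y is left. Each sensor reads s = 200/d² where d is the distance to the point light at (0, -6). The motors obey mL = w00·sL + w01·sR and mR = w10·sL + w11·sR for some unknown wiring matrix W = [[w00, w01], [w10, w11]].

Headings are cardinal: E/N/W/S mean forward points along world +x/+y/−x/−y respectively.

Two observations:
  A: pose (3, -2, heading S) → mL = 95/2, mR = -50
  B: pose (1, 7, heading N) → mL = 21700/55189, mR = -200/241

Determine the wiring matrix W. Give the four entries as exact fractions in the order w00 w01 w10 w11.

obs A: pose=(3,-2,S) → sL=5, sR=50, mL=95/2, mR=-50
obs B: pose=(1,7,N) → sL=200/229, sR=200/241, mL=21700/55189, mR=-200/241
sensor matrix S = [[5, 50], [200/229, 200/241]]; det S = -2181000/55189
solve [mL_A; mL_B] = S·[w00; w01] and [mR_A; mR_B] = S·[w10; w11]:
  w00 = -1/2, w01 = 1, w10 = 0, w11 = -1

-1/2 1 0 -1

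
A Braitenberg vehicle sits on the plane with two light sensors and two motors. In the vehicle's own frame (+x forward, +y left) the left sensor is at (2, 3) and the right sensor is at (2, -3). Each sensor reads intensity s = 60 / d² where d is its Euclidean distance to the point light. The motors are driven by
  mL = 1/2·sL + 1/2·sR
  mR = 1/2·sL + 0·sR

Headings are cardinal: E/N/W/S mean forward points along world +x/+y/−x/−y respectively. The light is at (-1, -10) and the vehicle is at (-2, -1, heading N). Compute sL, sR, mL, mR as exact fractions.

60/137 12/25 1572/3425 30/137

left sensor world pos  = (-5, 1); dL² = 137
right sensor world pos = (1, 1); dR² = 125
sL = 60/137 = 60/137
sR = 60/125 = 12/25
mL = 1/2·sL + 1/2·sR = 1572/3425
mR = 1/2·sL + 0·sR = 30/137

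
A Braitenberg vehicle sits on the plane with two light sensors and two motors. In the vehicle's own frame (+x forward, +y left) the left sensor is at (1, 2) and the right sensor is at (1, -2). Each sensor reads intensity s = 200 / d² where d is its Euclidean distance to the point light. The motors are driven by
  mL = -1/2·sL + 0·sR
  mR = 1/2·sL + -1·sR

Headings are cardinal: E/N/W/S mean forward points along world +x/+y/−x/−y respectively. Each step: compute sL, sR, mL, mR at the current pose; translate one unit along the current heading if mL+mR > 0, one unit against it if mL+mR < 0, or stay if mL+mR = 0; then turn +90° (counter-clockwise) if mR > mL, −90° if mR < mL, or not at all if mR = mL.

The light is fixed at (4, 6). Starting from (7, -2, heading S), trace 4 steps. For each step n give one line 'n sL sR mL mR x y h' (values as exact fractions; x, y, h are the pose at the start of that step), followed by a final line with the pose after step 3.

0 100/53 100/41 -50/53 -3250/2173 7 -2 S
1 40/17 200/29 -20/17 -2820/493 7 -1 W
2 5 25/9 -5/2 -5/18 8 -1 N
3 200/109 40/9 -100/109 -3460/981 8 -2 W
final 9 -2 N

n=0: pose=(7,-2,S); sL=100/53, sR=100/41; mL=-50/53, mR=-3250/2173; mL+mR=-100/41 → advance -1; mR−mL=-1200/2173 → turn -1·90°
n=1: pose=(7,-1,W); sL=40/17, sR=200/29; mL=-20/17, mR=-2820/493; mL+mR=-200/29 → advance -1; mR−mL=-2240/493 → turn -1·90°
n=2: pose=(8,-1,N); sL=5, sR=25/9; mL=-5/2, mR=-5/18; mL+mR=-25/9 → advance -1; mR−mL=20/9 → turn +1·90°
n=3: pose=(8,-2,W); sL=200/109, sR=40/9; mL=-100/109, mR=-3460/981; mL+mR=-40/9 → advance -1; mR−mL=-2560/981 → turn -1·90°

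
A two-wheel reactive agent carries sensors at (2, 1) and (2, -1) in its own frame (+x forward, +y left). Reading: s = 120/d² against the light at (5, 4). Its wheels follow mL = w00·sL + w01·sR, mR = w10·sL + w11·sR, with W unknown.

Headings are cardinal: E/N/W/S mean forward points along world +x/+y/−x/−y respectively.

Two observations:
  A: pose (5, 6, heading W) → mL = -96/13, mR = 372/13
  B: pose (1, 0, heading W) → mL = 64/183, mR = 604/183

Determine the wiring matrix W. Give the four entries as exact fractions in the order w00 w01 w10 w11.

-1/2 1/2 1 1/2

obs A: pose=(5,6,W) → sL=24, sR=120/13, mL=-96/13, mR=372/13
obs B: pose=(1,0,W) → sL=120/61, sR=8/3, mL=64/183, mR=604/183
sensor matrix S = [[24, 120/13], [120/61, 8/3]]; det S = 36352/793
solve [mL_A; mL_B] = S·[w00; w01] and [mR_A; mR_B] = S·[w10; w11]:
  w00 = -1/2, w01 = 1/2, w10 = 1, w11 = 1/2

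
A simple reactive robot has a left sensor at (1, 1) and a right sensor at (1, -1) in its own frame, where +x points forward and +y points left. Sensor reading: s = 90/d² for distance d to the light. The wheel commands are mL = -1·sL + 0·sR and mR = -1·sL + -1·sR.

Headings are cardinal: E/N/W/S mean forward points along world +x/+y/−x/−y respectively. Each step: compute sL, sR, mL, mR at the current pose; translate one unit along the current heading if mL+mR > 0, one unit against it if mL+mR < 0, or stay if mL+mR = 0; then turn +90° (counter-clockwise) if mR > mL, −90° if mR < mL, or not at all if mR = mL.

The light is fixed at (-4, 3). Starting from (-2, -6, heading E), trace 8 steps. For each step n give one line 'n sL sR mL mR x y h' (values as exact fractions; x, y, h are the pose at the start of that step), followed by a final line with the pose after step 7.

n=0: pose=(-2,-6,E); sL=90/73, sR=90/109; mL=-90/73, mR=-16380/7957; mL+mR=-26190/7957 → advance -1; mR−mL=-90/109 → turn -1·90°
n=1: pose=(-3,-6,S); sL=45/52, sR=9/10; mL=-45/52, mR=-459/260; mL+mR=-171/65 → advance -1; mR−mL=-9/10 → turn -1·90°
n=2: pose=(-3,-5,W); sL=10/9, sR=90/49; mL=-10/9, mR=-1300/441; mL+mR=-1790/441 → advance -1; mR−mL=-90/49 → turn -1·90°
n=3: pose=(-2,-5,N); sL=9/5, sR=45/29; mL=-9/5, mR=-486/145; mL+mR=-747/145 → advance -1; mR−mL=-45/29 → turn -1·90°
n=4: pose=(-2,-6,E); sL=90/73, sR=90/109; mL=-90/73, mR=-16380/7957; mL+mR=-26190/7957 → advance -1; mR−mL=-90/109 → turn -1·90°
n=5: pose=(-3,-6,S); sL=45/52, sR=9/10; mL=-45/52, mR=-459/260; mL+mR=-171/65 → advance -1; mR−mL=-9/10 → turn -1·90°
n=6: pose=(-3,-5,W); sL=10/9, sR=90/49; mL=-10/9, mR=-1300/441; mL+mR=-1790/441 → advance -1; mR−mL=-90/49 → turn -1·90°
n=7: pose=(-2,-5,N); sL=9/5, sR=45/29; mL=-9/5, mR=-486/145; mL+mR=-747/145 → advance -1; mR−mL=-45/29 → turn -1·90°

0 90/73 90/109 -90/73 -16380/7957 -2 -6 E
1 45/52 9/10 -45/52 -459/260 -3 -6 S
2 10/9 90/49 -10/9 -1300/441 -3 -5 W
3 9/5 45/29 -9/5 -486/145 -2 -5 N
4 90/73 90/109 -90/73 -16380/7957 -2 -6 E
5 45/52 9/10 -45/52 -459/260 -3 -6 S
6 10/9 90/49 -10/9 -1300/441 -3 -5 W
7 9/5 45/29 -9/5 -486/145 -2 -5 N
final -2 -6 E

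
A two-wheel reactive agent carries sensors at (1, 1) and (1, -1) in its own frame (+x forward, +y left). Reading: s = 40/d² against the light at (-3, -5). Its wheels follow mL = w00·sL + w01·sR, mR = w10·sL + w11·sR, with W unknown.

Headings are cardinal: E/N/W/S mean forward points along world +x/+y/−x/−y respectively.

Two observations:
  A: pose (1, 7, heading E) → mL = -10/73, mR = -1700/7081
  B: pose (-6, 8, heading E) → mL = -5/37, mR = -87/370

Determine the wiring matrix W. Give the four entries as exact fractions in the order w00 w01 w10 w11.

0 -1/2 -1/2 -1/2

obs A: pose=(1,7,E) → sL=20/97, sR=20/73, mL=-10/73, mR=-1700/7081
obs B: pose=(-6,8,E) → sL=1/5, sR=10/37, mL=-5/37, mR=-87/370
sensor matrix S = [[20/97, 20/73], [1/5, 10/37]]; det S = 244/261997
solve [mL_A; mL_B] = S·[w00; w01] and [mR_A; mR_B] = S·[w10; w11]:
  w00 = 0, w01 = -1/2, w10 = -1/2, w11 = -1/2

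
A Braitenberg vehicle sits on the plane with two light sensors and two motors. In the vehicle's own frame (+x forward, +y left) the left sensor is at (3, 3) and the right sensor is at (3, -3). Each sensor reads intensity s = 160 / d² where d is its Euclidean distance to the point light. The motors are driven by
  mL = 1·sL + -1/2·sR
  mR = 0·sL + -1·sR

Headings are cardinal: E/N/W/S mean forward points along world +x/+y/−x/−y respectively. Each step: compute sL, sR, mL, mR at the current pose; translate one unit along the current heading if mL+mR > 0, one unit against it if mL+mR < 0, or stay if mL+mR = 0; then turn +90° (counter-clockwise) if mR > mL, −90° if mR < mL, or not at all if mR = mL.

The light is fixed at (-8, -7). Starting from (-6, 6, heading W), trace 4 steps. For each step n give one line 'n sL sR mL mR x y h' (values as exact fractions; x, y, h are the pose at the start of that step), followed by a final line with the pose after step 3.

0 160/101 160/257 33040/25957 -160/257 -6 6 W
1 8/13 10/17 71/221 -10/17 -7 6 N
2 160/241 160/97 -3760/23377 -160/97 -7 5 E
3 16/9 16/9 8/9 -16/9 -8 5 S
final -8 6 W

n=0: pose=(-6,6,W); sL=160/101, sR=160/257; mL=33040/25957, mR=-160/257; mL+mR=16880/25957 → advance +1; mR−mL=-49200/25957 → turn -1·90°
n=1: pose=(-7,6,N); sL=8/13, sR=10/17; mL=71/221, mR=-10/17; mL+mR=-59/221 → advance -1; mR−mL=-201/221 → turn -1·90°
n=2: pose=(-7,5,E); sL=160/241, sR=160/97; mL=-3760/23377, mR=-160/97; mL+mR=-42320/23377 → advance -1; mR−mL=-34800/23377 → turn -1·90°
n=3: pose=(-8,5,S); sL=16/9, sR=16/9; mL=8/9, mR=-16/9; mL+mR=-8/9 → advance -1; mR−mL=-8/3 → turn -1·90°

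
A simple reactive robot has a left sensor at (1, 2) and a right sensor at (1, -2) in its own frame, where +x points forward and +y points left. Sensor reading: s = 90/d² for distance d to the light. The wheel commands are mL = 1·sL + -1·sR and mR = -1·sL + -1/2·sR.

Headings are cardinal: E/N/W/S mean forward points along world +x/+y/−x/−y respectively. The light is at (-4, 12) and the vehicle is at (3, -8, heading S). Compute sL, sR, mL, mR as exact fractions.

5/29 45/233 -140/6757 -3635/13514

left sensor world pos  = (5, -9); dL² = 522
right sensor world pos = (1, -9); dR² = 466
sL = 90/522 = 5/29
sR = 90/466 = 45/233
mL = 1·sL + -1·sR = -140/6757
mR = -1·sL + -1/2·sR = -3635/13514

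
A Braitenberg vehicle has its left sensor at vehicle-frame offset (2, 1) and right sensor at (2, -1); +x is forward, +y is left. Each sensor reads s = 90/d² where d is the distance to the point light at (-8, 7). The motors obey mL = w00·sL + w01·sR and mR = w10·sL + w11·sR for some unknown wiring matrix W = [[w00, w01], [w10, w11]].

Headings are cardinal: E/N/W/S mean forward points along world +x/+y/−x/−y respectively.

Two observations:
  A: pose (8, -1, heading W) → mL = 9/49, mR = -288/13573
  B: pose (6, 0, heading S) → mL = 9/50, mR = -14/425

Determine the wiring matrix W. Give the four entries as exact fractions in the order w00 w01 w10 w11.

obs A: pose=(8,-1,W) → sL=90/277, sR=18/49, mL=9/49, mR=-288/13573
obs B: pose=(6,0,S) → sL=5/17, sR=9/25, mL=9/50, mR=-14/425
sensor matrix S = [[90/277, 18/49], [5/17, 9/25]]; det S = 10296/1153705
solve [mL_A; mL_B] = S·[w00; w01] and [mR_A; mR_B] = S·[w10; w11]:
  w00 = 0, w01 = 1/2, w10 = 1/2, w11 = -1/2

0 1/2 1/2 -1/2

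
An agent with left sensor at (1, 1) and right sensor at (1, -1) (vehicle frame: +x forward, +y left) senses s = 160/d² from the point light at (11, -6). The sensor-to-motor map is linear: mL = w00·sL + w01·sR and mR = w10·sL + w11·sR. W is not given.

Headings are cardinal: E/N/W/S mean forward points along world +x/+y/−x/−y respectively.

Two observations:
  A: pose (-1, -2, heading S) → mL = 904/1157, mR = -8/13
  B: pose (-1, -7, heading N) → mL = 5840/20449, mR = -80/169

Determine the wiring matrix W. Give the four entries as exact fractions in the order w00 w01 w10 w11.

1 -1/2 -1/2 0

obs A: pose=(-1,-2,S) → sL=16/13, sR=80/89, mL=904/1157, mR=-8/13
obs B: pose=(-1,-7,N) → sL=160/169, sR=160/121, mL=5840/20449, mR=-80/169
sensor matrix S = [[16/13, 80/89], [160/169, 160/121]]; det S = 1413120/1819961
solve [mL_A; mL_B] = S·[w00; w01] and [mR_A; mR_B] = S·[w10; w11]:
  w00 = 1, w01 = -1/2, w10 = -1/2, w11 = 0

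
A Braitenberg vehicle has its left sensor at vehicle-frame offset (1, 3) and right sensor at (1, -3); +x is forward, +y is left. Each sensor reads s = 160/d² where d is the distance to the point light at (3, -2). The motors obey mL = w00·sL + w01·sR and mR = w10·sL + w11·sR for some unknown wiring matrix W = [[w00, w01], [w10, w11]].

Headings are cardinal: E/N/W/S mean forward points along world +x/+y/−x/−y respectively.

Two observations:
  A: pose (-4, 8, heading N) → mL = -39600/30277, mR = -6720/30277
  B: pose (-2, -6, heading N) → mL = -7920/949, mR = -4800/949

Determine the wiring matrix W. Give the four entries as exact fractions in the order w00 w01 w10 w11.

-1 -1/2 1/2 -1/2

obs A: pose=(-4,8,N) → sL=160/221, sR=160/137, mL=-39600/30277, mR=-6720/30277
obs B: pose=(-2,-6,N) → sL=160/73, sR=160/13, mL=-7920/949, mR=-4800/949
sensor matrix S = [[160/221, 160/137], [160/73, 160/13]]; det S = 182476800/28732873
solve [mL_A; mL_B] = S·[w00; w01] and [mR_A; mR_B] = S·[w10; w11]:
  w00 = -1, w01 = -1/2, w10 = 1/2, w11 = -1/2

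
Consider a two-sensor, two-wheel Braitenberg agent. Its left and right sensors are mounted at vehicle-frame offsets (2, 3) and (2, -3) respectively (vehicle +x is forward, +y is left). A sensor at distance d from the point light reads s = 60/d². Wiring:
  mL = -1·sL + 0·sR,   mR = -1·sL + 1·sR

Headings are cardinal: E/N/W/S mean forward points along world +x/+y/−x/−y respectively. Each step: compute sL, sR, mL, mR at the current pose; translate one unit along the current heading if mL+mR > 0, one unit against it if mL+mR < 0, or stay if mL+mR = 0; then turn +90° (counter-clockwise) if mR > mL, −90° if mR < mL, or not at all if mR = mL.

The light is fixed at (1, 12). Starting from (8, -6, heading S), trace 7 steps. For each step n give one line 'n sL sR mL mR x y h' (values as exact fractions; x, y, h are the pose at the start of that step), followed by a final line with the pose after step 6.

n=0: pose=(8,-6,S); sL=3/25, sR=15/104; mL=-3/25, mR=63/2600; mL+mR=-249/2600 → advance -1; mR−mL=15/104 → turn +1·90°
n=1: pose=(8,-5,E); sL=60/277, sR=60/481; mL=-60/277, mR=-12240/133237; mL+mR=-41100/133237 → advance -1; mR−mL=60/481 → turn +1·90°
n=2: pose=(7,-5,N); sL=10/39, sR=10/51; mL=-10/39, mR=-40/663; mL+mR=-70/221 → advance -1; mR−mL=10/51 → turn +1·90°
n=3: pose=(7,-6,W); sL=60/457, sR=60/241; mL=-60/457, mR=12960/110137; mL+mR=-1500/110137 → advance -1; mR−mL=60/241 → turn +1·90°
n=4: pose=(8,-6,S); sL=3/25, sR=15/104; mL=-3/25, mR=63/2600; mL+mR=-249/2600 → advance -1; mR−mL=15/104 → turn +1·90°
n=5: pose=(8,-5,E); sL=60/277, sR=60/481; mL=-60/277, mR=-12240/133237; mL+mR=-41100/133237 → advance -1; mR−mL=60/481 → turn +1·90°
n=6: pose=(7,-5,N); sL=10/39, sR=10/51; mL=-10/39, mR=-40/663; mL+mR=-70/221 → advance -1; mR−mL=10/51 → turn +1·90°

0 3/25 15/104 -3/25 63/2600 8 -6 S
1 60/277 60/481 -60/277 -12240/133237 8 -5 E
2 10/39 10/51 -10/39 -40/663 7 -5 N
3 60/457 60/241 -60/457 12960/110137 7 -6 W
4 3/25 15/104 -3/25 63/2600 8 -6 S
5 60/277 60/481 -60/277 -12240/133237 8 -5 E
6 10/39 10/51 -10/39 -40/663 7 -5 N
final 7 -6 W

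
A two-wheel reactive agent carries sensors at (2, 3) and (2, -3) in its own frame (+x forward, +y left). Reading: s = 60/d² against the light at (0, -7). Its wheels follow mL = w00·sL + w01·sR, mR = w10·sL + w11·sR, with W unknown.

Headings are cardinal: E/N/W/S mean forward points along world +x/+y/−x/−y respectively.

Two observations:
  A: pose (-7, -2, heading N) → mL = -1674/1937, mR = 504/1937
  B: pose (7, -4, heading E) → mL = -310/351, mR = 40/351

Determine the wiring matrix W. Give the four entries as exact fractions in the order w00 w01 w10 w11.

obs A: pose=(-7,-2,N) → sL=60/149, sR=12/13, mL=-1674/1937, mR=504/1937
obs B: pose=(7,-4,E) → sL=20/39, sR=20/27, mL=-310/351, mR=40/351
sensor matrix S = [[60/149, 12/13], [20/39, 20/27]]; det S = -39680/226629
solve [mL_A; mL_B] = S·[w00; w01] and [mR_A; mR_B] = S·[w10; w11]:
  w00 = -1, w01 = -1/2, w10 = -1/2, w11 = 1/2

-1 -1/2 -1/2 1/2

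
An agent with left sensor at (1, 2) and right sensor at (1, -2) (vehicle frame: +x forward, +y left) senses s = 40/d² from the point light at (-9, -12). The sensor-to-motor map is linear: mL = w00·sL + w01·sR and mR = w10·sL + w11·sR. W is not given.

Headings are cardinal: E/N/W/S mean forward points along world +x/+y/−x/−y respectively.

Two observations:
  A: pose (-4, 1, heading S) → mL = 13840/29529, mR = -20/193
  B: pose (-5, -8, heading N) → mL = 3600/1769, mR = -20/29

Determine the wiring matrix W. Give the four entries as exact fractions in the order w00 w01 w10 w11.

obs A: pose=(-4,1,S) → sL=40/193, sR=40/153, mL=13840/29529, mR=-20/193
obs B: pose=(-5,-8,N) → sL=40/29, sR=40/61, mL=3600/1769, mR=-20/29
sensor matrix S = [[40/193, 40/153], [40/29, 40/61]]; det S = -11737600/52236801
solve [mL_A; mL_B] = S·[w00; w01] and [mR_A; mR_B] = S·[w10; w11]:
  w00 = 1, w01 = 1, w10 = -1/2, w11 = 0

1 1 -1/2 0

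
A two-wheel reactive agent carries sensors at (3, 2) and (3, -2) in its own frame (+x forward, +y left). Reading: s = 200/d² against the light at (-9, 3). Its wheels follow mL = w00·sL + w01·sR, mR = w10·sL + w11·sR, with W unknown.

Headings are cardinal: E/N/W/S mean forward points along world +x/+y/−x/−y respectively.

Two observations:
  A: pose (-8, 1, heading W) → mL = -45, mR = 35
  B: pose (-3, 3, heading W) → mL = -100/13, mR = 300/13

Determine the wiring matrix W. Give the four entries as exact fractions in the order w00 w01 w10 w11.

obs A: pose=(-8,1,W) → sL=10, sR=50, mL=-45, mR=35
obs B: pose=(-3,3,W) → sL=200/13, sR=200/13, mL=-100/13, mR=300/13
sensor matrix S = [[10, 50], [200/13, 200/13]]; det S = -8000/13
solve [mL_A; mL_B] = S·[w00; w01] and [mR_A; mR_B] = S·[w10; w11]:
  w00 = 1/2, w01 = -1, w10 = 1, w11 = 1/2

1/2 -1 1 1/2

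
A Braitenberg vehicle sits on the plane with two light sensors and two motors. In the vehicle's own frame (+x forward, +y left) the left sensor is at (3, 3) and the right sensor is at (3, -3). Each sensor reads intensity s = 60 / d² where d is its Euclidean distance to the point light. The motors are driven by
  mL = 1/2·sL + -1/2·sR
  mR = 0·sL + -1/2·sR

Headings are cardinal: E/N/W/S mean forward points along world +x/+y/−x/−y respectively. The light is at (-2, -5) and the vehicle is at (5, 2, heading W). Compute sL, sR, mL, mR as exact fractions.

15/8 15/29 315/464 -15/58

left sensor world pos  = (2, -1); dL² = 32
right sensor world pos = (2, 5); dR² = 116
sL = 60/32 = 15/8
sR = 60/116 = 15/29
mL = 1/2·sL + -1/2·sR = 315/464
mR = 0·sL + -1/2·sR = -15/58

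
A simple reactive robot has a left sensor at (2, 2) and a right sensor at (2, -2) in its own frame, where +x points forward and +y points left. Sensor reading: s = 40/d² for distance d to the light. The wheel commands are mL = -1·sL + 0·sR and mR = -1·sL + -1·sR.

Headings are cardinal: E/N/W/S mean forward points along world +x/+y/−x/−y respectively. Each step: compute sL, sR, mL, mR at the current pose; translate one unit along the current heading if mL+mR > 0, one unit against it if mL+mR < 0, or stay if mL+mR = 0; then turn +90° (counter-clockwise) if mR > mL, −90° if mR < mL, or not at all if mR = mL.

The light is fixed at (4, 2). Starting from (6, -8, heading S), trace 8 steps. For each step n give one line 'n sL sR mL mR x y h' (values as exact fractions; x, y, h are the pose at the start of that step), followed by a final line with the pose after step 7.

0 1/4 5/18 -1/4 -19/36 6 -8 S
1 40/121 40/49 -40/121 -6800/5929 6 -7 W
2 4/5 20/37 -4/5 -248/185 7 -7 N
3 40/89 40/169 -40/89 -10320/15041 7 -8 E
4 1/4 5/18 -1/4 -19/36 6 -8 S
5 40/121 40/49 -40/121 -6800/5929 6 -7 W
6 4/5 20/37 -4/5 -248/185 7 -7 N
7 40/89 40/169 -40/89 -10320/15041 7 -8 E
final 6 -8 S

n=0: pose=(6,-8,S); sL=1/4, sR=5/18; mL=-1/4, mR=-19/36; mL+mR=-7/9 → advance -1; mR−mL=-5/18 → turn -1·90°
n=1: pose=(6,-7,W); sL=40/121, sR=40/49; mL=-40/121, mR=-6800/5929; mL+mR=-8760/5929 → advance -1; mR−mL=-40/49 → turn -1·90°
n=2: pose=(7,-7,N); sL=4/5, sR=20/37; mL=-4/5, mR=-248/185; mL+mR=-396/185 → advance -1; mR−mL=-20/37 → turn -1·90°
n=3: pose=(7,-8,E); sL=40/89, sR=40/169; mL=-40/89, mR=-10320/15041; mL+mR=-17080/15041 → advance -1; mR−mL=-40/169 → turn -1·90°
n=4: pose=(6,-8,S); sL=1/4, sR=5/18; mL=-1/4, mR=-19/36; mL+mR=-7/9 → advance -1; mR−mL=-5/18 → turn -1·90°
n=5: pose=(6,-7,W); sL=40/121, sR=40/49; mL=-40/121, mR=-6800/5929; mL+mR=-8760/5929 → advance -1; mR−mL=-40/49 → turn -1·90°
n=6: pose=(7,-7,N); sL=4/5, sR=20/37; mL=-4/5, mR=-248/185; mL+mR=-396/185 → advance -1; mR−mL=-20/37 → turn -1·90°
n=7: pose=(7,-8,E); sL=40/89, sR=40/169; mL=-40/89, mR=-10320/15041; mL+mR=-17080/15041 → advance -1; mR−mL=-40/169 → turn -1·90°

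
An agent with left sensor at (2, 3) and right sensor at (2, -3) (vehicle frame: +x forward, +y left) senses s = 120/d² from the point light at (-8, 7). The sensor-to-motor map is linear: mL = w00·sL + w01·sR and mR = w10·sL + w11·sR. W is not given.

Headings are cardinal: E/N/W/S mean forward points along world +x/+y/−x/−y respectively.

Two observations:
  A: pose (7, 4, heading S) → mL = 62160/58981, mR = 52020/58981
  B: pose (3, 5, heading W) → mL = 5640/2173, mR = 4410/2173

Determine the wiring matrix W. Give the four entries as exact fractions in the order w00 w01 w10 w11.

1 1 1/2 1

obs A: pose=(7,4,S) → sL=120/349, sR=120/169, mL=62160/58981, mR=52020/58981
obs B: pose=(3,5,W) → sL=60/53, sR=60/41, mL=5640/2173, mR=4410/2173
sensor matrix S = [[120/349, 120/169], [60/53, 60/41]]; det S = -38534400/128165713
solve [mL_A; mL_B] = S·[w00; w01] and [mR_A; mR_B] = S·[w10; w11]:
  w00 = 1, w01 = 1, w10 = 1/2, w11 = 1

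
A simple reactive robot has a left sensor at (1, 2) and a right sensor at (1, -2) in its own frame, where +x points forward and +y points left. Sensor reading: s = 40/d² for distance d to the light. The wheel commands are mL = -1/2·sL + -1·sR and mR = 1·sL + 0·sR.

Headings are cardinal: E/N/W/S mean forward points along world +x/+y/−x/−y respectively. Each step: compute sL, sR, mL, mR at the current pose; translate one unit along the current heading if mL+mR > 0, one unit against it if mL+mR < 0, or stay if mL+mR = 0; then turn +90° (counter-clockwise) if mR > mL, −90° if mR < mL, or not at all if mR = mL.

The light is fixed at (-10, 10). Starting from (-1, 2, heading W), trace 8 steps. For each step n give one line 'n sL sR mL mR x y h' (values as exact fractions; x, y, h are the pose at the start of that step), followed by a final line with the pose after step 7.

0 10/41 2/5 -107/205 10/41 -1 2 W
1 8/45 8/29 -476/1305 8/45 0 2 S
2 20/73 20/101 -2470/7373 20/73 0 3 E
3 8/17 40/157 -1308/2669 8/17 -1 3 N
4 10/41 2/5 -107/205 10/41 -1 2 W
5 8/45 8/29 -476/1305 8/45 0 2 S
6 20/73 20/101 -2470/7373 20/73 0 3 E
7 8/17 40/157 -1308/2669 8/17 -1 3 N
final -1 2 W

n=0: pose=(-1,2,W); sL=10/41, sR=2/5; mL=-107/205, mR=10/41; mL+mR=-57/205 → advance -1; mR−mL=157/205 → turn +1·90°
n=1: pose=(0,2,S); sL=8/45, sR=8/29; mL=-476/1305, mR=8/45; mL+mR=-244/1305 → advance -1; mR−mL=236/435 → turn +1·90°
n=2: pose=(0,3,E); sL=20/73, sR=20/101; mL=-2470/7373, mR=20/73; mL+mR=-450/7373 → advance -1; mR−mL=4490/7373 → turn +1·90°
n=3: pose=(-1,3,N); sL=8/17, sR=40/157; mL=-1308/2669, mR=8/17; mL+mR=-52/2669 → advance -1; mR−mL=2564/2669 → turn +1·90°
n=4: pose=(-1,2,W); sL=10/41, sR=2/5; mL=-107/205, mR=10/41; mL+mR=-57/205 → advance -1; mR−mL=157/205 → turn +1·90°
n=5: pose=(0,2,S); sL=8/45, sR=8/29; mL=-476/1305, mR=8/45; mL+mR=-244/1305 → advance -1; mR−mL=236/435 → turn +1·90°
n=6: pose=(0,3,E); sL=20/73, sR=20/101; mL=-2470/7373, mR=20/73; mL+mR=-450/7373 → advance -1; mR−mL=4490/7373 → turn +1·90°
n=7: pose=(-1,3,N); sL=8/17, sR=40/157; mL=-1308/2669, mR=8/17; mL+mR=-52/2669 → advance -1; mR−mL=2564/2669 → turn +1·90°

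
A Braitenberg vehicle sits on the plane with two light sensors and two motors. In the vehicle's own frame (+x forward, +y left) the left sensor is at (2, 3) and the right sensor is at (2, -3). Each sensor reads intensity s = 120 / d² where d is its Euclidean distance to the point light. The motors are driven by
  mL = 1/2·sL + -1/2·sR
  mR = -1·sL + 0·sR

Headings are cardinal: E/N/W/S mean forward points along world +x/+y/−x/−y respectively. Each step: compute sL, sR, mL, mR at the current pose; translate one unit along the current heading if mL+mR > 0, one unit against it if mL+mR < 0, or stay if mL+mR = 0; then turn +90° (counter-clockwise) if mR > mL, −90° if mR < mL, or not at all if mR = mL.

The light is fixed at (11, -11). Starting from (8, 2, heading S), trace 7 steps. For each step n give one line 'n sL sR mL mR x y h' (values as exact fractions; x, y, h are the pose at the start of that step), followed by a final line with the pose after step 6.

n=0: pose=(8,2,S); sL=120/121, sR=120/157; mL=2160/18997, mR=-120/121; mL+mR=-16680/18997 → advance -1; mR−mL=-21000/18997 → turn -1·90°
n=1: pose=(8,3,W); sL=60/73, sR=60/157; mL=2520/11461, mR=-60/73; mL+mR=-6900/11461 → advance -1; mR−mL=-11940/11461 → turn -1·90°
n=2: pose=(9,3,N); sL=120/281, sR=120/257; mL=-1440/72217, mR=-120/281; mL+mR=-32280/72217 → advance -1; mR−mL=-29400/72217 → turn -1·90°
n=3: pose=(9,2,E); sL=15/32, sR=6/5; mL=-117/320, mR=-15/32; mL+mR=-267/320 → advance -1; mR−mL=-33/320 → turn -1·90°
n=4: pose=(8,2,S); sL=120/121, sR=120/157; mL=2160/18997, mR=-120/121; mL+mR=-16680/18997 → advance -1; mR−mL=-21000/18997 → turn -1·90°
n=5: pose=(8,3,W); sL=60/73, sR=60/157; mL=2520/11461, mR=-60/73; mL+mR=-6900/11461 → advance -1; mR−mL=-11940/11461 → turn -1·90°
n=6: pose=(9,3,N); sL=120/281, sR=120/257; mL=-1440/72217, mR=-120/281; mL+mR=-32280/72217 → advance -1; mR−mL=-29400/72217 → turn -1·90°

0 120/121 120/157 2160/18997 -120/121 8 2 S
1 60/73 60/157 2520/11461 -60/73 8 3 W
2 120/281 120/257 -1440/72217 -120/281 9 3 N
3 15/32 6/5 -117/320 -15/32 9 2 E
4 120/121 120/157 2160/18997 -120/121 8 2 S
5 60/73 60/157 2520/11461 -60/73 8 3 W
6 120/281 120/257 -1440/72217 -120/281 9 3 N
final 9 2 E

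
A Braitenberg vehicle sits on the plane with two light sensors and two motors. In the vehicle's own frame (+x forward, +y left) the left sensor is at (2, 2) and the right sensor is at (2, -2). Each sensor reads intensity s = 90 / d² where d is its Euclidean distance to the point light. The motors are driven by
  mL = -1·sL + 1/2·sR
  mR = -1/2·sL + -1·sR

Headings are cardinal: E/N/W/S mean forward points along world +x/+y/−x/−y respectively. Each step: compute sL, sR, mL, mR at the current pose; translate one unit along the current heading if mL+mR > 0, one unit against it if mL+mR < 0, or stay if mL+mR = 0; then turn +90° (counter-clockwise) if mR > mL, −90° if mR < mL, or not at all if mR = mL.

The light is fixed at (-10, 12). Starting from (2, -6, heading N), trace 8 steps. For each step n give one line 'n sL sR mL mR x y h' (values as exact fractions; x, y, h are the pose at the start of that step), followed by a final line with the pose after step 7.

n=0: pose=(2,-6,N); sL=45/178, sR=45/226; mL=-6165/40228, mR=-13095/40228; mL+mR=-4815/10057 → advance -1; mR−mL=-3465/20114 → turn -1·90°
n=1: pose=(2,-7,E); sL=18/97, sR=90/637; mL=-7101/61789, mR=-14463/61789; mL+mR=-21564/61789 → advance -1; mR−mL=-7362/61789 → turn -1·90°
n=2: pose=(1,-7,S); sL=9/61, sR=5/29; mL=-217/3538, mR=-871/3538; mL+mR=-544/1769 → advance -1; mR−mL=-327/1769 → turn -1·90°
n=3: pose=(1,-6,W); sL=90/481, sR=90/337; mL=-8685/162097, mR=-58455/162097; mL+mR=-67140/162097 → advance -1; mR−mL=-49770/162097 → turn -1·90°
n=4: pose=(2,-6,N); sL=45/178, sR=45/226; mL=-6165/40228, mR=-13095/40228; mL+mR=-4815/10057 → advance -1; mR−mL=-3465/20114 → turn -1·90°
n=5: pose=(2,-7,E); sL=18/97, sR=90/637; mL=-7101/61789, mR=-14463/61789; mL+mR=-21564/61789 → advance -1; mR−mL=-7362/61789 → turn -1·90°
n=6: pose=(1,-7,S); sL=9/61, sR=5/29; mL=-217/3538, mR=-871/3538; mL+mR=-544/1769 → advance -1; mR−mL=-327/1769 → turn -1·90°
n=7: pose=(1,-6,W); sL=90/481, sR=90/337; mL=-8685/162097, mR=-58455/162097; mL+mR=-67140/162097 → advance -1; mR−mL=-49770/162097 → turn -1·90°

0 45/178 45/226 -6165/40228 -13095/40228 2 -6 N
1 18/97 90/637 -7101/61789 -14463/61789 2 -7 E
2 9/61 5/29 -217/3538 -871/3538 1 -7 S
3 90/481 90/337 -8685/162097 -58455/162097 1 -6 W
4 45/178 45/226 -6165/40228 -13095/40228 2 -6 N
5 18/97 90/637 -7101/61789 -14463/61789 2 -7 E
6 9/61 5/29 -217/3538 -871/3538 1 -7 S
7 90/481 90/337 -8685/162097 -58455/162097 1 -6 W
final 2 -6 N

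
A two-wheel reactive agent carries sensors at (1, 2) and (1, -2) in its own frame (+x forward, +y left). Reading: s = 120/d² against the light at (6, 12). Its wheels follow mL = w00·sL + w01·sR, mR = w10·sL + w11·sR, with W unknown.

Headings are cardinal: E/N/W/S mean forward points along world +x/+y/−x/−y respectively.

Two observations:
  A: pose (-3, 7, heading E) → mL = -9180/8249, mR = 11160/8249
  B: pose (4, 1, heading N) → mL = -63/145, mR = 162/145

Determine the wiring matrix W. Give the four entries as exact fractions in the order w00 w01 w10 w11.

obs A: pose=(-3,7,E) → sL=120/73, sR=120/113, mL=-9180/8249, mR=11160/8249
obs B: pose=(4,1,N) → sL=30/29, sR=6/5, mL=-63/145, mR=162/145
sensor matrix S = [[120/73, 120/113], [30/29, 6/5]]; det S = 209088/239221
solve [mL_A; mL_B] = S·[w00; w01] and [mR_A; mR_B] = S·[w10; w11]:
  w00 = -1, w01 = 1/2, w10 = 1/2, w11 = 1/2

-1 1/2 1/2 1/2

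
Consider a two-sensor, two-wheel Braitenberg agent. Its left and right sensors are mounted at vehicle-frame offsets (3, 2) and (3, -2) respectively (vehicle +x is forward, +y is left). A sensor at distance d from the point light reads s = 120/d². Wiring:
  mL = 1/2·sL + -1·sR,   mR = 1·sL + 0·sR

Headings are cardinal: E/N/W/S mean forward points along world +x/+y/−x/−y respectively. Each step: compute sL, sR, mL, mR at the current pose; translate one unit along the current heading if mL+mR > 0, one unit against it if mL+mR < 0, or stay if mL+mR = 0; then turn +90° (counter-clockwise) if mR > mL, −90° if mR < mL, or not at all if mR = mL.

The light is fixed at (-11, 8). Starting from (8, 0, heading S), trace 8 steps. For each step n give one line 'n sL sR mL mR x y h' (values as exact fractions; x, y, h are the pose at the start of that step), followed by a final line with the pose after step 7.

0 60/281 12/41 -2142/11521 60/281 8 0 S
1 120/533 24/121 -5532/64493 120/533 8 -1 E
2 1/3 3/13 -5/78 1/3 9 -1 N
3 120/389 24/65 -5436/25285 120/389 9 0 W
4 60/281 12/41 -2142/11521 60/281 8 0 S
5 120/533 24/121 -5532/64493 120/533 8 -1 E
6 1/3 3/13 -5/78 1/3 9 -1 N
7 120/389 24/65 -5436/25285 120/389 9 0 W
final 8 0 S

n=0: pose=(8,0,S); sL=60/281, sR=12/41; mL=-2142/11521, mR=60/281; mL+mR=318/11521 → advance +1; mR−mL=4602/11521 → turn +1·90°
n=1: pose=(8,-1,E); sL=120/533, sR=24/121; mL=-5532/64493, mR=120/533; mL+mR=8988/64493 → advance +1; mR−mL=20052/64493 → turn +1·90°
n=2: pose=(9,-1,N); sL=1/3, sR=3/13; mL=-5/78, mR=1/3; mL+mR=7/26 → advance +1; mR−mL=31/78 → turn +1·90°
n=3: pose=(9,0,W); sL=120/389, sR=24/65; mL=-5436/25285, mR=120/389; mL+mR=2364/25285 → advance +1; mR−mL=13236/25285 → turn +1·90°
n=4: pose=(8,0,S); sL=60/281, sR=12/41; mL=-2142/11521, mR=60/281; mL+mR=318/11521 → advance +1; mR−mL=4602/11521 → turn +1·90°
n=5: pose=(8,-1,E); sL=120/533, sR=24/121; mL=-5532/64493, mR=120/533; mL+mR=8988/64493 → advance +1; mR−mL=20052/64493 → turn +1·90°
n=6: pose=(9,-1,N); sL=1/3, sR=3/13; mL=-5/78, mR=1/3; mL+mR=7/26 → advance +1; mR−mL=31/78 → turn +1·90°
n=7: pose=(9,0,W); sL=120/389, sR=24/65; mL=-5436/25285, mR=120/389; mL+mR=2364/25285 → advance +1; mR−mL=13236/25285 → turn +1·90°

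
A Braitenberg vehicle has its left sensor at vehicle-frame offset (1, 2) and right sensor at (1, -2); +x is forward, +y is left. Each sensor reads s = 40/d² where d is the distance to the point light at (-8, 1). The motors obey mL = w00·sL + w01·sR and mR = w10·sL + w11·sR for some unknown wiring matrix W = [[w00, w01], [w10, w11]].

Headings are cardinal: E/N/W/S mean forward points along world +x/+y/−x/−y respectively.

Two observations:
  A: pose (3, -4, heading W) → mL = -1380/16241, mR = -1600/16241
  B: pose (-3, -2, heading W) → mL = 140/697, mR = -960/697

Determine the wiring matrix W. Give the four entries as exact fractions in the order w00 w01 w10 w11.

-1 1/2 1 -1

obs A: pose=(3,-4,W) → sL=40/149, sR=40/109, mL=-1380/16241, mR=-1600/16241
obs B: pose=(-3,-2,W) → sL=40/41, sR=40/17, mL=140/697, mR=-960/697
sensor matrix S = [[40/149, 40/109], [40/41, 40/17]]; det S = 3097600/11319977
solve [mL_A; mL_B] = S·[w00; w01] and [mR_A; mR_B] = S·[w10; w11]:
  w00 = -1, w01 = 1/2, w10 = 1, w11 = -1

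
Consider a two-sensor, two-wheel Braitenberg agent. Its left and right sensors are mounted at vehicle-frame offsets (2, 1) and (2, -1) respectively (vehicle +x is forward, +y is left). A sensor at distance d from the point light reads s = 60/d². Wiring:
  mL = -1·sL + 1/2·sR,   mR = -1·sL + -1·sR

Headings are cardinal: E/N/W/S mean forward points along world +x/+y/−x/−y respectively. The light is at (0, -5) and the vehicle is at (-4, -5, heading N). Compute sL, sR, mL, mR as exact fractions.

left sensor world pos  = (-5, -3); dL² = 29
right sensor world pos = (-3, -3); dR² = 13
sL = 60/29 = 60/29
sR = 60/13 = 60/13
mL = -1·sL + 1/2·sR = 90/377
mR = -1·sL + -1·sR = -2520/377

60/29 60/13 90/377 -2520/377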